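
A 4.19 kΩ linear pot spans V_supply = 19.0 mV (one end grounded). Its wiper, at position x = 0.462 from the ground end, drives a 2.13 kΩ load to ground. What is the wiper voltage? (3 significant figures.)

Lower segment x·R_p = 1.936 kΩ; upper segment (1−x)·R_p = 2.254 kΩ.
(x·R_p) ‖ R_L = 1.014 kΩ.
V_out = 19.0 × 1.014/(2.254 + 1.014) = 5.895 mV.
(Unloaded: V_out = x·V_supply = 8.78 mV.)

V_out ≈ 5.90 mV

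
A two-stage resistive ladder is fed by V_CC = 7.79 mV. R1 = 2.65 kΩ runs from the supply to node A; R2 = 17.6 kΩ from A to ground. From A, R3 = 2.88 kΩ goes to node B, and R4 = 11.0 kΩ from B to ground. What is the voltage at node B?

Looking into the second stage from A: R3 + R4 = 13.88 kΩ appears in parallel with R2.
R2 ‖ (R3+R4) = 7.760 kΩ.
V_A = 7.79 × 7.760/(2.65 + 7.760) = 5.807 mV.
Stage 2 is unloaded, so V_B = V_A · R4/(R3+R4) = 5.807 × 11.0/13.88 = 4.602 mV.

V_B ≈ 4.60 mV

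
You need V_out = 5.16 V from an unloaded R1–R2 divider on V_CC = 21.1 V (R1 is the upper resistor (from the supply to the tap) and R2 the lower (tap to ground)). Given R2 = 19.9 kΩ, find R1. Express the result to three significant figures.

R1 ≈ 61.5 kΩ

The divider ratio is R2/(R1+R2) = 5.16/21.1 = 0.2445.
Rearranging, R1 = R2·(1−k)/k = 19.9 × 3.089 = 61.47 kΩ.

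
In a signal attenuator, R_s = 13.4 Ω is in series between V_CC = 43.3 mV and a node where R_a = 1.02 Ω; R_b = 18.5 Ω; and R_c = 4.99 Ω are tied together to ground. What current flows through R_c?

Equivalent of the parallel group: R_p = 0.8098 Ω.
Node voltage V_A = V_CC · R_p/(R_s + R_p) = 43.3 × 0.05699 = 2.468 mV.
Branch current I = V_A/R_c = 2.468/4.99 = 0.4945 mA.
(Check via current divider: I_total = 3.047 mA; share G_k/ΣG = 0.1623 → same result.)

I ≈ 0.495 mA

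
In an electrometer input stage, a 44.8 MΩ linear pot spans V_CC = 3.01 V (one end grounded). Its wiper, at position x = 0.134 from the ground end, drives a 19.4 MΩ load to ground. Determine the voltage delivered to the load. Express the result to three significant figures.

The pot divides into 38.80 MΩ above the wiper and 6.003 MΩ below.
(x·R_p) ‖ R_L = 4.585 MΩ.
V_out = 3.01 × 4.585/(38.80 + 4.585) = 0.3181 V.
(Unloaded: V_out = x·V_CC = 0.403 V.)

V_out ≈ 0.318 V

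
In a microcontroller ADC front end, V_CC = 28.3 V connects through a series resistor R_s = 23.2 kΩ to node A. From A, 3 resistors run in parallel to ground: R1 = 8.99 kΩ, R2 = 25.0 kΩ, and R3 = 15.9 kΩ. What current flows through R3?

I ≈ 0.298 mA

Combine the parallel branches: R_p = (1/8.99 + 1/25.0 + 1/15.9)⁻¹ = 4.670 kΩ.
Node voltage V_A = V_CC · R_p/(R_s + R_p) = 28.3 × 0.1676 = 4.742 V.
I(R3) = V_A / R3 = 4.742/15.9 = 0.2982 mA.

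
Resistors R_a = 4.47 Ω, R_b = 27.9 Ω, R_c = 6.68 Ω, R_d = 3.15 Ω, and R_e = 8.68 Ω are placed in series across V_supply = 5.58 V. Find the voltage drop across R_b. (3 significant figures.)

Series total: ΣR = 4.47 + 27.9 + 6.68 + 3.15 + 8.68 = 50.88 Ω.
V = V_supply · R/ΣR = 5.58 × 0.5483 = 3.060 V.

V ≈ 3.06 V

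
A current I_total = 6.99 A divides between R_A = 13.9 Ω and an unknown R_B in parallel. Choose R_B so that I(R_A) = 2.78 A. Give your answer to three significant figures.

The fraction through R_A equals R_B/(R_A+R_B).
With f = 0.3977, R_B = R_A · f/(1−f) = 13.9 × 0.6603 = 9.179 Ω.

R_B ≈ 9.18 Ω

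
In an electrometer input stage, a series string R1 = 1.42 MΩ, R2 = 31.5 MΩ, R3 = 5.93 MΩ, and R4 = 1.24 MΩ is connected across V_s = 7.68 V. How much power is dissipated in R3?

P ≈ 0.218 µW

Series current I = V_s/ΣR = 7.68/40.09 = 0.1916 µA.
P(R3) = I²·R3 = (0.1916)² × 5.93 = 0.2176 µW.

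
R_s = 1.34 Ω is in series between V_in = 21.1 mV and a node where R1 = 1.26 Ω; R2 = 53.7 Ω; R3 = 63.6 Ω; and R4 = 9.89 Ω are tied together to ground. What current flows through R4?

I ≈ 0.950 mA

Equivalent of the parallel group: R_p = 1.076 Ω.
V_A by voltage divider: V_A = 21.1 × 1.076/(1.34 + 1.076) = 9.399 mV.
Branch current I = V_A/R4 = 9.399/9.89 = 0.9503 mA.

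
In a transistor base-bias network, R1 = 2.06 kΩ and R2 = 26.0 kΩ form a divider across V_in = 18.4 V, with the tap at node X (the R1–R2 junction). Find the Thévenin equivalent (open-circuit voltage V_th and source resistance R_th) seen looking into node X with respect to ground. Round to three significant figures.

V_th ≈ 17.0 V, R_th ≈ 1.91 kΩ

V_th is the unloaded tap voltage: V_in · R2/(R1+R2) = 18.4 × 0.9266 = 17.05 V.
With V_in suppressed (replaced by a short), R_th = R1 ‖ R2 = (2.060 × 26.0)/(2.060 + 26.0) = 1.909 kΩ.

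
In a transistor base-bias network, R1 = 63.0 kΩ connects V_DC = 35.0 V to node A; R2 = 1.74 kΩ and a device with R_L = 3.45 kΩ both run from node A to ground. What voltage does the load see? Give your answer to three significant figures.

V_out ≈ 0.631 V

R2 ‖ R_L = (1.74 × 3.45)/(1.74 + 3.45) = 1.157 kΩ.
Voltage divider with the loaded lower leg: V_out = 35.0 × 1.157/(63.0 + 1.157) = 35.0 × 0.01803 = 0.6310 V.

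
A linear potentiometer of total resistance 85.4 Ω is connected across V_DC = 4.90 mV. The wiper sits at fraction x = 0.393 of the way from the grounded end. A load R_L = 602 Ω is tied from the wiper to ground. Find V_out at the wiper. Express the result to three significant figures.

Split the track: R_lower = x·R_p = 33.56 Ω, R_upper = (1−x)·R_p = 51.84 Ω.
(x·R_p) ‖ R_L = 31.79 Ω.
V_out = 4.90 × 31.79/(51.84 + 31.79) = 1.863 mV.
(Unloaded: V_out = x·V_DC = 1.93 mV.)

V_out ≈ 1.86 mV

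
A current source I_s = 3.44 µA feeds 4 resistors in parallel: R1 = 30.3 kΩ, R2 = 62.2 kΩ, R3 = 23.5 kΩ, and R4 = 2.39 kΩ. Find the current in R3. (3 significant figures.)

Total conductance ΣG = 1/30.3 + 1/62.2 + 1/23.5 + 1/2.39 = 0.5100 (units of 1/kΩ).
Current divider: I(R3) = I_s · G_k/ΣG = 3.44 × (0.04255/0.5100) = 3.44 × 0.08343 = 0.2870 µA.

I ≈ 0.287 µA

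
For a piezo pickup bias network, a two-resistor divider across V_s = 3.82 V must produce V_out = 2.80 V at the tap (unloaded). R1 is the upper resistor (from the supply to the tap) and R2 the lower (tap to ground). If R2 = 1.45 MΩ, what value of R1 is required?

The divider ratio is R2/(R1+R2) = 2.80/3.82 = 0.7330.
Rearranging, R1 = R2·(1−k)/k = 1.45 × 0.3643 = 0.5282 MΩ.

R1 ≈ 0.528 MΩ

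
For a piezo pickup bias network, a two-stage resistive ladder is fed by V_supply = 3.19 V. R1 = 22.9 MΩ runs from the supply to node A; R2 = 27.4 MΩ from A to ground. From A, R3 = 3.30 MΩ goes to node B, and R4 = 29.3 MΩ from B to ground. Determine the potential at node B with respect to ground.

V_B ≈ 1.13 V

Looking into the second stage from A: R3 + R4 = 32.60 MΩ appears in parallel with R2.
R2 ‖ (R3+R4) = 14.89 MΩ.
First divider: V_A = V_supply · 14.89/(22.9 + 14.89) = 1.257 V.
V_B = V_A × 0.8988 = 1.130 V.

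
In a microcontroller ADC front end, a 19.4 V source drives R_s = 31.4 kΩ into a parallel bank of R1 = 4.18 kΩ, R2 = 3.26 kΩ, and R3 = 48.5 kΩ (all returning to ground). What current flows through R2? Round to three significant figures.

Parallel bank: R_p = 1/(1/4.18 + 1/3.26 + 1/48.5) = 1.765 kΩ.
V_A by voltage divider: V_A = 19.4 × 1.765/(31.4 + 1.765) = 1.032 V.
I(R2) = V_A / R2 = 1.032/3.26 = 0.3167 mA.

I ≈ 0.317 mA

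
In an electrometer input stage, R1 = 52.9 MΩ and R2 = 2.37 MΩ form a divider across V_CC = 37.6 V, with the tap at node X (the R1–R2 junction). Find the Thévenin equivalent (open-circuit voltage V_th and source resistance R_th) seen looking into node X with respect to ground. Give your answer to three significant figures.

V_th ≈ 1.61 V, R_th ≈ 2.27 MΩ

Open-circuit (no load on X): V_th = V_CC · R2/(R1 + R2) = 37.6 × 2.37/(52.90 + 2.37) = 1.612 V.
Zeroing V_CC shorts the top of R1 to ground, so R_th = R1 ‖ R2 = 2.268 MΩ.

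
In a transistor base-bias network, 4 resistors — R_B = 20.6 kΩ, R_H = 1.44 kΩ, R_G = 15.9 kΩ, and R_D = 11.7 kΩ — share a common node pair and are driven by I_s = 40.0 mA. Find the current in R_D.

Total conductance ΣG = 1/20.6 + 1/1.44 + 1/15.9 + 1/11.7 = 0.8914 (units of 1/kΩ).
R_D takes the fraction G_k/ΣG = 0.08547/0.8914 = 0.09589, so I = 40.0 × 0.09589 = 3.836 mA.

I ≈ 3.84 mA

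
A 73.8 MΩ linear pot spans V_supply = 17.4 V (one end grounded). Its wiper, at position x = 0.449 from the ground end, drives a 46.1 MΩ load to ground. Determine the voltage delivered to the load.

Split the track: R_lower = x·R_p = 33.14 MΩ, R_upper = (1−x)·R_p = 40.66 MΩ.
Lower segment in parallel with the load: 33.14 ‖ 46.1 = 19.28 MΩ.
Loaded-divider output: V_out = 17.4 × 0.3216 = 5.596 V.
(Unloaded: V_out = x·V_supply = 7.81 V.)

V_out ≈ 5.60 V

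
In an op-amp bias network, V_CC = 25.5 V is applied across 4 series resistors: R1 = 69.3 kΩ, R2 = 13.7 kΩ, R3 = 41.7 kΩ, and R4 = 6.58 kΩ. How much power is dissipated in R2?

P ≈ 0.517 mW

Series current I = V_CC/ΣR = 25.5/131.3 = 0.1942 mA.
P(R2) = I²·R2 = (0.1942)² × 13.7 = 0.5169 mW.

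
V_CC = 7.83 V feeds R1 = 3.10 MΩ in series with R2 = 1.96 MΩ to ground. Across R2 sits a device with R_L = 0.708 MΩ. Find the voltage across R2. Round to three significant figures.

V_out ≈ 1.12 V

The load sits in parallel with R2, giving an effective lower resistance R2' = R2·R_L/(R2+R_L) = 0.5201 MΩ.
Now apply the divider: V_out = 7.83 × 0.1437 = 1.125 V.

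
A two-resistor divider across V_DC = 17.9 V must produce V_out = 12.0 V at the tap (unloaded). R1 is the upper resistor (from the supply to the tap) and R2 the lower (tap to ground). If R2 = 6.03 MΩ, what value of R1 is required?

The divider ratio is R2/(R1+R2) = 12.0/17.9 = 0.6704.
So R1 = R2 · (V_DC/V_out − 1) = 6.03 × (17.9/12.0 − 1) = 6.03 × 0.4917 = 2.965 MΩ.

R1 ≈ 2.96 MΩ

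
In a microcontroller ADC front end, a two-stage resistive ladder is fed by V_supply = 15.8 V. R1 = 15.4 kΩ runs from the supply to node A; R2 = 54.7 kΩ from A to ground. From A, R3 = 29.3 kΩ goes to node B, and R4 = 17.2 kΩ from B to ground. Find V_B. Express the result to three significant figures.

The second stage (R3 + R4 = 46.50 kΩ) loads node A in parallel with R2.
Effective lower resistance at A: R2 ‖ 46.50 = 25.13 kΩ.
V_A = 15.8 × 25.13/(15.4 + 25.13) = 9.797 V.
Then the unloaded second divider: V_B = V_A × R4/(R3+R4) = 9.797 × 0.3699 = 3.624 V.

V_B ≈ 3.62 V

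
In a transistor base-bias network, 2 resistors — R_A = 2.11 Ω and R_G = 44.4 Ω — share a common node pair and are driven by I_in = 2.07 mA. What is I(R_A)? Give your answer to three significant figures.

I ≈ 1.98 mA

For two parallel branches, I_k = I_in · (other R)/(sum of R).
So I = 2.07 × 44.4/46.51 = 1.976 mA.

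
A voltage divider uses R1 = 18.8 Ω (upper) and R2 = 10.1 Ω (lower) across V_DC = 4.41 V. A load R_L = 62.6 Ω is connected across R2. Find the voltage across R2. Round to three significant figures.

V_out ≈ 1.39 V

R2 ‖ R_L = (10.1 × 62.6)/(10.1 + 62.6) = 8.697 Ω.
Voltage divider with the loaded lower leg: V_out = 4.41 × 8.697/(18.8 + 8.697) = 4.41 × 0.3163 = 1.395 V.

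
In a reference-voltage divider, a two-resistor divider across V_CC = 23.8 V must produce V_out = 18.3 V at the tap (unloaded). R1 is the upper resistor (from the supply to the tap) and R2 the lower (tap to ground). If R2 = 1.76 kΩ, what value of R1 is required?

R1 ≈ 0.529 kΩ

The divider ratio is R2/(R1+R2) = 18.3/23.8 = 0.7689.
Rearranging, R1 = R2·(1−k)/k = 1.76 × 0.3005 = 0.5290 kΩ.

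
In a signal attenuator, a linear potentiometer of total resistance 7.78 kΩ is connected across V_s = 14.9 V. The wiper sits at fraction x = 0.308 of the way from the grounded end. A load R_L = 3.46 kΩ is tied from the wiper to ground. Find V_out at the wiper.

V_out ≈ 3.10 V

Split the track: R_lower = x·R_p = 2.396 kΩ, R_upper = (1−x)·R_p = 5.384 kΩ.
Lower segment in parallel with the load: 2.396 ‖ 3.46 = 1.416 kΩ.
Loaded-divider output: V_out = 14.9 × 0.2082 = 3.102 V.
(Unloaded: V_out = x·V_s = 4.59 V.)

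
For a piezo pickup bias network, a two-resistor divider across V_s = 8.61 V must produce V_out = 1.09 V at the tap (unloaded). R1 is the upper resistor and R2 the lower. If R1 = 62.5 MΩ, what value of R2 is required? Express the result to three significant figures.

R2 ≈ 9.06 MΩ

Required fraction k = V_out/V_s = 0.1266.
R2 = R1 · 0.1266/(1 − 0.1266) = 9.059 MΩ.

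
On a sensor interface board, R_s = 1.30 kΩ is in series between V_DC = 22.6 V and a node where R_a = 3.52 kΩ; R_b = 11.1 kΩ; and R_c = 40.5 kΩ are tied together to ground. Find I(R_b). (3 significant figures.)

I ≈ 1.34 mA

Combine the parallel branches: R_p = (1/3.52 + 1/11.1 + 1/40.5)⁻¹ = 2.507 kΩ.
V_A = 22.6 × 2.507/3.807 = 14.88 V.
Branch current I = V_A/R_b = 14.88/11.1 = 1.341 mA.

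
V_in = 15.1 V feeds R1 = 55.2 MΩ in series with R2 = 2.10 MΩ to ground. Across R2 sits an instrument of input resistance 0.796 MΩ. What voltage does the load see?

First combine the lower leg with the load: R2 ‖ R_L = 0.5772 MΩ.
Voltage divider with the loaded lower leg: V_out = 15.1 × 0.5772/(55.2 + 0.5772) = 15.1 × 0.01035 = 0.1563 V.
(Unloaded it would be 0.553 V; the load pulls it down.)

V_out ≈ 0.156 V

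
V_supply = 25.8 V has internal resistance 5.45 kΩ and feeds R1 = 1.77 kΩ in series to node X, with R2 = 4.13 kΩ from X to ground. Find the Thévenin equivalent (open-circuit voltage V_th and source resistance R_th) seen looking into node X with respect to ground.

V_th ≈ 9.39 V, R_th ≈ 2.63 kΩ

R1' = 5.45 + 1.77 = 7.220 kΩ (source resistance + R1).
Open-circuit (no load on X): V_th = V_supply · R2/(R1' + R2) = 25.8 × 4.13/(7.220 + 4.13) = 9.388 V.
Zeroing V_supply shorts the top of R1' to ground, so R_th = R1' ‖ R2 = 2.627 kΩ.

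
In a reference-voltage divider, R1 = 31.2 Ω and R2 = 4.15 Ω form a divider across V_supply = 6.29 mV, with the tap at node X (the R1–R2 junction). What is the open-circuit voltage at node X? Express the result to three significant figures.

V_th is the unloaded tap voltage: V_supply · R2/(R1+R2) = 6.29 × 0.1174 = 0.7384 mV.

V_th ≈ 0.738 mV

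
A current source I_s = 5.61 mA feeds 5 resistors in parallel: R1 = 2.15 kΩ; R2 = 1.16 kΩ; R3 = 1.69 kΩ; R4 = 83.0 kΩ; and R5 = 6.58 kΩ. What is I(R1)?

Total conductance ΣG = 1/2.15 + 1/1.16 + 1/1.69 + 1/83.0 + 1/6.58 = 2.083 (units of 1/kΩ).
Current divider: I(R1) = I_s · G_k/ΣG = 5.61 × (0.4651/2.083) = 5.61 × 0.2233 = 1.253 mA.

I ≈ 1.25 mA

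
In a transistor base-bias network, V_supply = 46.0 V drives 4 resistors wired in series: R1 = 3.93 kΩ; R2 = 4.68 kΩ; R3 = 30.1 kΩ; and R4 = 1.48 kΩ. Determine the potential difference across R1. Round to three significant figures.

V ≈ 4.50 V

Series total: ΣR = 3.93 + 4.68 + 30.1 + 1.48 = 40.19 kΩ.
Voltage divider: V = V_supply · (3.930 / 40.19) = 46.0 × 0.09779 = 4.498 V.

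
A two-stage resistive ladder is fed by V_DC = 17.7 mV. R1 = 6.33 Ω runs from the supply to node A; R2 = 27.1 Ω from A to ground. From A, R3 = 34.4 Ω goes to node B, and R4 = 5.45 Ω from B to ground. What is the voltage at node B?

Looking into the second stage from A: R3 + R4 = 39.85 Ω appears in parallel with R2.
Effective lower resistance at A: R2 ‖ 39.85 = 16.13 Ω.
So V_A = 17.7 × 0.7182 = 12.71 mV.
Stage 2 is unloaded, so V_B = V_A · R4/(R3+R4) = 12.71 × 5.45/39.85 = 1.738 mV.

V_B ≈ 1.74 mV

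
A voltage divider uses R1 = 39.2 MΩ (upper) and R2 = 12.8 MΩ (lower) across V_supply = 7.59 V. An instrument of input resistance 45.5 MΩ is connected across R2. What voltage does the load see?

The load sits in parallel with R2, giving an effective lower resistance R2' = R2·R_L/(R2+R_L) = 9.990 MΩ.
Voltage divider with the loaded lower leg: V_out = 7.59 × 9.990/(39.2 + 9.990) = 7.59 × 0.2031 = 1.541 V.
(Unloaded it would be 1.87 V; the load pulls it down.)

V_out ≈ 1.54 V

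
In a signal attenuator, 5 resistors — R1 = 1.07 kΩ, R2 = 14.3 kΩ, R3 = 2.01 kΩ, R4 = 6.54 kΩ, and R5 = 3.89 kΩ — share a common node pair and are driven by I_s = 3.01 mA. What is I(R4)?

I ≈ 0.241 mA

Total conductance ΣG = 1/1.07 + 1/14.3 + 1/2.01 + 1/6.54 + 1/3.89 = 1.912 (units of 1/kΩ).
R4 takes the fraction G_k/ΣG = 0.1529/1.912 = 0.07997, so I = 3.01 × 0.07997 = 0.2407 mA.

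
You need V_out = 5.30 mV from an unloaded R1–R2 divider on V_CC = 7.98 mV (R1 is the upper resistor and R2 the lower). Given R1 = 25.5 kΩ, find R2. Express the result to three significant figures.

Required fraction k = V_out/V_CC = 0.6642.
Rearranging, R2 = R1·k/(1−k) = 25.5 × 1.978 = 50.43 kΩ.

R2 ≈ 50.4 kΩ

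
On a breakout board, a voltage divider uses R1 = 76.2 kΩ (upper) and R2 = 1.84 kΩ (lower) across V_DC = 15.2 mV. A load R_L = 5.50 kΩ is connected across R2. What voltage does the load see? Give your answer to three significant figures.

V_out ≈ 0.270 mV

R2 ‖ R_L = (1.84 × 5.50)/(1.84 + 5.50) = 1.379 kΩ.
Then V_out = V_DC · R2'/(R1 + R2') = 15.2 × 1.379/77.58 = 0.2701 mV.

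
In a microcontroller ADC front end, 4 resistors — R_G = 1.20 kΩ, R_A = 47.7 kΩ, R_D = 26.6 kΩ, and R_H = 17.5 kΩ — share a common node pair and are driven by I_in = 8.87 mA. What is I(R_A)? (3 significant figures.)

I ≈ 0.196 mA

ΣG = 1/1.20 + 1/47.7 + 1/26.6 + 1/17.5 = 0.9490.
By the current-divider rule, I = I_in · G_k/ΣG = 8.87 × 0.02209 = 0.1959 mA.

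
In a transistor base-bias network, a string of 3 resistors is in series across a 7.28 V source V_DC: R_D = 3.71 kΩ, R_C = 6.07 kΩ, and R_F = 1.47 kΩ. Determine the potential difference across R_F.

V ≈ 0.951 V

ΣR = 3.71 + 6.07 + 1.47 = 11.25 kΩ.
V = V_DC · R/ΣR = 7.28 × 0.1307 = 0.9513 V.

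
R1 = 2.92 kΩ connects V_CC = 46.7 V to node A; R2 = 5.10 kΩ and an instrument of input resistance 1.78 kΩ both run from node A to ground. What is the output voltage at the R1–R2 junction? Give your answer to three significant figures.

V_out ≈ 14.5 V

The load sits in parallel with R2, giving an effective lower resistance R2' = R2·R_L/(R2+R_L) = 1.319 kΩ.
Now apply the divider: V_out = 46.7 × 0.3112 = 14.53 V.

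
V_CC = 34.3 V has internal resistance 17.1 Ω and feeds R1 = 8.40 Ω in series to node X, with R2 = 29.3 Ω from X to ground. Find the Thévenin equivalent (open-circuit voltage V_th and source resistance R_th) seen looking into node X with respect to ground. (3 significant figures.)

R1' = 17.1 + 8.40 = 25.50 Ω (source resistance + R1).
Open-circuit (no load on X): V_th = V_CC · R2/(R1' + R2) = 34.3 × 29.3/(25.50 + 29.3) = 18.34 V.
Zeroing V_CC shorts the top of R1' to ground, so R_th = R1' ‖ R2 = 13.63 Ω.

V_th ≈ 18.3 V, R_th ≈ 13.6 Ω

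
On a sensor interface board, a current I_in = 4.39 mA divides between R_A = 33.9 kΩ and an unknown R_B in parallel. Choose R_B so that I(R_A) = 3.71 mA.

R_B ≈ 185 kΩ

The fraction through R_A equals R_B/(R_A+R_B).
3.71/4.39 = R_B/(R_A + R_B) → R_B = R_A · (0.8451)/(1 − 0.8451) = 33.9 × 5.456 = 185.0 kΩ.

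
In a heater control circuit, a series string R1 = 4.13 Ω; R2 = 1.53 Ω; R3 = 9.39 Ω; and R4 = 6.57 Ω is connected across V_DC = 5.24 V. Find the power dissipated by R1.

Series current I = V_DC/ΣR = 5.24/21.62 = 0.2424 A.
P(R1) = I²·R1 = (0.2424)² × 4.13 = 0.2426 W.

P ≈ 0.243 W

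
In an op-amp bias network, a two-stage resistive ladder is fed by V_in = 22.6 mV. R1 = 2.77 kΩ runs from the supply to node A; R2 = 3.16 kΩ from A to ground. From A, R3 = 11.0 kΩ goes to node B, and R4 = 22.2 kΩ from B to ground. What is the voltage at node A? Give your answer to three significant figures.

V_A ≈ 11.5 mV

The second stage (R3 + R4 = 33.20 kΩ) loads node A in parallel with R2.
Effective lower resistance at A: R2 ‖ 33.20 = 2.885 kΩ.
So V_A = 22.6 × 0.5102 = 11.53 mV.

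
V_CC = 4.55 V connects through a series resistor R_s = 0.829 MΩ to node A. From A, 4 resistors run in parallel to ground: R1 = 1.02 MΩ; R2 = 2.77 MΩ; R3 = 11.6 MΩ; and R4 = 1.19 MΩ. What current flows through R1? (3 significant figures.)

Combine the parallel branches: R_p = (1/1.02 + 1/2.77 + 1/11.6 + 1/1.19)⁻¹ = 0.4409 MΩ.
V_A by voltage divider: V_A = 4.55 × 0.4409/(0.829 + 0.4409) = 1.580 V.
Branch current I = V_A/R1 = 1.580/1.02 = 1.549 µA.
(Check via current divider: I_total = 3.583 µA; share G_k/ΣG = 0.4323 → same result.)

I ≈ 1.55 µA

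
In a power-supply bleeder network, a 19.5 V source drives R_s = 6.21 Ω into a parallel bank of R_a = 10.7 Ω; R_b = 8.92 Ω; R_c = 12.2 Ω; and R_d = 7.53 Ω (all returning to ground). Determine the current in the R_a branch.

I ≈ 0.505 A

Equivalent of the parallel group: R_p = 2.379 Ω.
Node voltage V_A = V_in · R_p/(R_s + R_p) = 19.5 × 0.2770 = 5.401 V.
Branch current I = V_A/R_a = 5.401/10.7 = 0.5048 A.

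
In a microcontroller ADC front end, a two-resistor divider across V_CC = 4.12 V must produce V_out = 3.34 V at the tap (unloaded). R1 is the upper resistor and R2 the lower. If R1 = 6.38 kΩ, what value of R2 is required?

Required fraction k = V_out/V_CC = 0.8107.
So R2 = R1 · V_out/(V_CC − V_out) = 6.38 × 3.34/(4.12 − 3.34) = 6.38 × 4.282 = 27.32 kΩ.

R2 ≈ 27.3 kΩ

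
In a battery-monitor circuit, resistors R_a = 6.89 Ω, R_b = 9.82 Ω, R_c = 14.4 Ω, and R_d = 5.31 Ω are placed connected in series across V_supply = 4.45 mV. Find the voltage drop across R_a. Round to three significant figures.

V ≈ 0.842 mV

Series total: ΣR = 6.89 + 9.82 + 14.4 + 5.31 = 36.42 Ω.
Voltage divider: V = V_supply · (6.890 / 36.42) = 4.45 × 0.1892 = 0.8419 mV.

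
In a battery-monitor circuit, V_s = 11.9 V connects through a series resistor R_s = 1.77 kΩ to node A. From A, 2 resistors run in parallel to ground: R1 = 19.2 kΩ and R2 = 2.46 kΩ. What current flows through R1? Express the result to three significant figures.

I ≈ 0.342 mA

Equivalent of the parallel group: R_p = 2.181 kΩ.
Node voltage V_A = V_s · R_p/(R_s + R_p) = 11.9 × 0.5520 = 6.568 V.
Branch current I = V_A/R1 = 6.568/19.2 = 0.3421 mA.
(Equivalently: I_total = 3.012 mA, then current-divider fraction G_k/ΣG = 0.1136.)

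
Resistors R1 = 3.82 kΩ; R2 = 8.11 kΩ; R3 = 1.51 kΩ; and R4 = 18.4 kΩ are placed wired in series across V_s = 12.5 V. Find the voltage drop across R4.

Series total: ΣR = 3.82 + 8.11 + 1.51 + 18.4 = 31.84 kΩ.
Voltage divider: V = V_s · (18.40 / 31.84) = 12.5 × 0.5779 = 7.224 V.

V ≈ 7.22 V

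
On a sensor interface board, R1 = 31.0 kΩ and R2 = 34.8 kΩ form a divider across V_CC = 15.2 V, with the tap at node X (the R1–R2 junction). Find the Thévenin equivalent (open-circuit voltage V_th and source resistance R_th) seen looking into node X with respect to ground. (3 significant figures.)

V_th ≈ 8.04 V, R_th ≈ 16.4 kΩ

Open-circuit (no load on X): V_th = V_CC · R2/(R1 + R2) = 15.2 × 34.8/(31.00 + 34.8) = 8.039 V.
With V_CC suppressed (replaced by a short), R_th = R1 ‖ R2 = (31.00 × 34.8)/(31.00 + 34.8) = 16.40 kΩ.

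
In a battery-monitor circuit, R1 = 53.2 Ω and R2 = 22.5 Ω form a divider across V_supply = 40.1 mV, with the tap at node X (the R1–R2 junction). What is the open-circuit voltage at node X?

V_th ≈ 11.9 mV

With X open, the divider is unloaded: V_th = 40.1 × 22.5/75.70 = 11.92 mV.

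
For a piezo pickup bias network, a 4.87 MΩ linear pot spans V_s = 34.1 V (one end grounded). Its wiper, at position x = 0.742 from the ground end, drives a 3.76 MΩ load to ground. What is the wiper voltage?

Lower segment x·R_p = 3.614 MΩ; upper segment (1−x)·R_p = 1.256 MΩ.
(x·R_p) ‖ R_L = 1.843 MΩ.
Then V_out = V_s · 1.843/(1.256 + 1.843) = 20.28 V.

V_out ≈ 20.3 V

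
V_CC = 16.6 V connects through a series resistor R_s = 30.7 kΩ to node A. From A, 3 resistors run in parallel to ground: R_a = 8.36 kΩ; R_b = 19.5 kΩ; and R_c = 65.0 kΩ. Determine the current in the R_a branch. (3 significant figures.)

Equivalent of the parallel group: R_p = 5.368 kΩ.
Node voltage V_A = V_CC · R_p/(R_s + R_p) = 16.6 × 0.1488 = 2.471 V.
Branch current I = V_A/R_a = 2.471/8.36 = 0.2955 mA.

I ≈ 0.296 mA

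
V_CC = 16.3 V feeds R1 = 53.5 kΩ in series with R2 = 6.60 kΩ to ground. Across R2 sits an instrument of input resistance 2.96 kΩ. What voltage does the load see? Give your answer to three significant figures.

The load sits in parallel with R2, giving an effective lower resistance R2' = R2·R_L/(R2+R_L) = 2.044 kΩ.
Then V_out = V_CC · R2'/(R1 + R2') = 16.3 × 2.044/55.54 = 0.5997 V.

V_out ≈ 0.600 V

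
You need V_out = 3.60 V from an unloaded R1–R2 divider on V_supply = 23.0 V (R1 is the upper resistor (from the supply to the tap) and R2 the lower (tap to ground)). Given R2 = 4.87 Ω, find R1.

R1 ≈ 26.2 Ω

V_out/V_supply = R2/(R1+R2) = 0.1565.
So R1 = R2 · (V_supply/V_out − 1) = 4.87 × (23.0/3.60 − 1) = 4.87 × 5.389 = 26.24 Ω.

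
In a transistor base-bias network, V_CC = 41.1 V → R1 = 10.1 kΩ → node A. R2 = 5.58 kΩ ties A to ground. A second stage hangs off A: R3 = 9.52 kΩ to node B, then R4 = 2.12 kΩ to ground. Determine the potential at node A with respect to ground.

Node A sees R2 in parallel with the series input of stage 2, R3 + R4 = 11.64 kΩ.
Effective lower resistance at A: R2 ‖ 11.64 = 3.772 kΩ.
First divider: V_A = V_CC · 3.772/(10.1 + 3.772) = 11.18 V.

V_A ≈ 11.2 V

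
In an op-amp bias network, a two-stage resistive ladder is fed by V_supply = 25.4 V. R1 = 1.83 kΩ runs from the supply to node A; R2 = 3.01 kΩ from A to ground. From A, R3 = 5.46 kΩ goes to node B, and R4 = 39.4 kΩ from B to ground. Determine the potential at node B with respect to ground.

V_B ≈ 13.5 V

Looking into the second stage from A: R3 + R4 = 44.86 kΩ appears in parallel with R2.
Effective lower resistance at A: R2 ‖ 44.86 = 2.821 kΩ.
First divider: V_A = V_supply · 2.821/(1.83 + 2.821) = 15.41 V.
V_B = V_A × 0.8783 = 13.53 V.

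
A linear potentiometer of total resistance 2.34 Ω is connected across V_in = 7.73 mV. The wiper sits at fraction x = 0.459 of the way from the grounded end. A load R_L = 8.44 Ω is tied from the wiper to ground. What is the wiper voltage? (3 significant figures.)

Split the track: R_lower = x·R_p = 1.074 Ω, R_upper = (1−x)·R_p = 1.266 Ω.
(x·R_p) ‖ R_L = 0.9528 Ω.
Loaded-divider output: V_out = 7.73 × 0.4294 = 3.320 mV.
(Unloaded: V_out = x·V_in = 3.55 mV.)

V_out ≈ 3.32 mV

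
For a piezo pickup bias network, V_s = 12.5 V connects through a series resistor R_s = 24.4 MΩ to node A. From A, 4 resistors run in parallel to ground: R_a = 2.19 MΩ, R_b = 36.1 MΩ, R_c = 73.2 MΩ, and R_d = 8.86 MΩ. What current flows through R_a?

Equivalent of the parallel group: R_p = 1.637 MΩ.
V_A by voltage divider: V_A = 12.5 × 1.637/(24.4 + 1.637) = 0.7859 V.
I(R_a) = V_A / R_a = 0.7859/2.19 = 0.3589 µA.

I ≈ 0.359 µA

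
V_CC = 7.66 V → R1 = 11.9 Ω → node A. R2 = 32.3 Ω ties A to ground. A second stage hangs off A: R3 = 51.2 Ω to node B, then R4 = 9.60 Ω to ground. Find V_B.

Looking into the second stage from A: R3 + R4 = 60.80 Ω appears in parallel with R2.
Effective lower resistance at A: R2 ‖ 60.80 = 21.09 Ω.
V_A = 7.66 × 21.09/(11.9 + 21.09) = 4.897 V.
Then the unloaded second divider: V_B = V_A × R4/(R3+R4) = 4.897 × 0.1579 = 0.7732 V.

V_B ≈ 0.773 V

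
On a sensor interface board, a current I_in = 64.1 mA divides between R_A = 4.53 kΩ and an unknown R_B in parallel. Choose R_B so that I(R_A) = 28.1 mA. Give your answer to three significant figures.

In a two-way split, I_A/I_in = R_B/(R_A + R_B).
With f = 0.4384, R_B = R_A · f/(1−f) = 4.53 × 0.7806 = 3.536 kΩ.

R_B ≈ 3.54 kΩ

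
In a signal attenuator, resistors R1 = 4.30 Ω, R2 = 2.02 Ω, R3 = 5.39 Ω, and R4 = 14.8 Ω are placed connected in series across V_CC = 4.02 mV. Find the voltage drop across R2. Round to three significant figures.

ΣR = 4.30 + 2.02 + 5.39 + 14.8 = 26.51 Ω.
V = V_CC · R/ΣR = 4.02 × 0.07620 = 0.3063 mV.

V ≈ 0.306 mV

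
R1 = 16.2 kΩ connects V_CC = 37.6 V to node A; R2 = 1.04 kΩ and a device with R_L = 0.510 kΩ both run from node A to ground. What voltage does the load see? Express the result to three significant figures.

V_out ≈ 0.778 V

The load sits in parallel with R2, giving an effective lower resistance R2' = R2·R_L/(R2+R_L) = 0.3422 kΩ.
Now apply the divider: V_out = 37.6 × 0.02069 = 0.7778 V.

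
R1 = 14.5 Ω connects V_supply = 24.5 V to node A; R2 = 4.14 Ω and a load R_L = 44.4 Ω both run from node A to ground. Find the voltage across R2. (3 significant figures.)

V_out ≈ 5.07 V

The load sits in parallel with R2, giving an effective lower resistance R2' = R2·R_L/(R2+R_L) = 3.787 Ω.
Now apply the divider: V_out = 24.5 × 0.2071 = 5.074 V.
(Unloaded it would be 5.44 V; the load pulls it down.)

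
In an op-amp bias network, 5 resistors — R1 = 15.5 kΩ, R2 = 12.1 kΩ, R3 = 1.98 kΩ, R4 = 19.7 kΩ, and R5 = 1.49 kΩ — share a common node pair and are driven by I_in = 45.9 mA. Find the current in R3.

I ≈ 16.9 mA

Conductances: ΣG = 1/15.5 + 1/12.1 + 1/1.98 + 1/19.7 + 1/1.49 = 1.374 (1/kΩ).
Current divider: I(R3) = I_in · G_k/ΣG = 45.9 × (0.5051/1.374) = 45.9 × 0.3675 = 16.87 mA.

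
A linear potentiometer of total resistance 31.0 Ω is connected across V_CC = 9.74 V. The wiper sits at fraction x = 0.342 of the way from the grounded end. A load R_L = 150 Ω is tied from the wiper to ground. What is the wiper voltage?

The pot divides into 20.40 Ω above the wiper and 10.60 Ω below.
R_L loads the lower segment: effective lower R = 9.902 Ω.
Loaded-divider output: V_out = 9.74 × 0.3268 = 3.183 V.

V_out ≈ 3.18 V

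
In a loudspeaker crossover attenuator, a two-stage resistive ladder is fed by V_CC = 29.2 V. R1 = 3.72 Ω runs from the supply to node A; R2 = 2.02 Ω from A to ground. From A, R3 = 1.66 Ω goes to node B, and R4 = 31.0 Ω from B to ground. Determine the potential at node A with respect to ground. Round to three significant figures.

The second stage (R3 + R4 = 32.66 Ω) loads node A in parallel with R2.
R2 ‖ (R3+R4) = 1.902 Ω.
First divider: V_A = V_CC · 1.902/(3.72 + 1.902) = 9.880 V.

V_A ≈ 9.88 V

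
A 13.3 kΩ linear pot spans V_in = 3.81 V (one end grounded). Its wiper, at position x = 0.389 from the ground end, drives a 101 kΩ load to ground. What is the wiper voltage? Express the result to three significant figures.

V_out ≈ 1.44 V

The pot divides into 8.126 kΩ above the wiper and 5.174 kΩ below.
(x·R_p) ‖ R_L = 4.922 kΩ.
Then V_out = V_in · 4.922/(8.126 + 4.922) = 1.437 V.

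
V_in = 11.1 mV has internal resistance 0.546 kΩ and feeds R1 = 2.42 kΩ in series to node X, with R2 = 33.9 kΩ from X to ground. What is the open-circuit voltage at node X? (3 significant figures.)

V_th ≈ 10.2 mV

R1' = 0.546 + 2.42 = 2.966 kΩ (source resistance + R1).
With X open, the divider is unloaded: V_th = 11.1 × 33.9/36.87 = 10.21 mV.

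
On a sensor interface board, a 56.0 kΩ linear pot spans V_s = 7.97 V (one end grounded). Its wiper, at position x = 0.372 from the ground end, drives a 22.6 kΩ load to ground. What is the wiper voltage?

V_out ≈ 1.88 V

Lower segment x·R_p = 20.83 kΩ; upper segment (1−x)·R_p = 35.17 kΩ.
R_L loads the lower segment: effective lower R = 10.84 kΩ.
Then V_out = V_s · 10.84/(35.17 + 10.84) = 1.878 V.
(Unloaded: V_out = x·V_s = 2.96 V.)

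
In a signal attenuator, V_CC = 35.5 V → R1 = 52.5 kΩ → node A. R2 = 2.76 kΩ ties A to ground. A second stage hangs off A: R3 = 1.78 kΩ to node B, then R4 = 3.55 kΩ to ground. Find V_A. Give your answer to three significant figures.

V_A ≈ 1.19 V

Looking into the second stage from A: R3 + R4 = 5.330 kΩ appears in parallel with R2.
R2 ‖ (R3+R4) = 1.818 kΩ.
First divider: V_A = V_CC · 1.818/(52.5 + 1.818) = 1.188 V.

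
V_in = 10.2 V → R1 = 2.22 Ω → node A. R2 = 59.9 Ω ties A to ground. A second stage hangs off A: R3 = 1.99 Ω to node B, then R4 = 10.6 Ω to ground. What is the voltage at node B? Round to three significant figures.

Node A sees R2 in parallel with the series input of stage 2, R3 + R4 = 12.59 Ω.
Effective lower resistance at A: R2 ‖ 12.59 = 10.40 Ω.
V_A = 10.2 × 10.40/(2.22 + 10.40) = 8.406 V.
Then the unloaded second divider: V_B = V_A × R4/(R3+R4) = 8.406 × 0.8419 = 7.077 V.

V_B ≈ 7.08 V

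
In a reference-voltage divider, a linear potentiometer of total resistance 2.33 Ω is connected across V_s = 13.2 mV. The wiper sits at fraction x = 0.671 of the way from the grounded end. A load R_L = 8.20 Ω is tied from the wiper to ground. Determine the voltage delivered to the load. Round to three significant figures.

The pot divides into 0.7666 Ω above the wiper and 1.563 Ω below.
Lower segment in parallel with the load: 1.563 ‖ 8.20 = 1.313 Ω.
V_out = 13.2 × 1.313/(0.7666 + 1.313) = 8.334 mV.

V_out ≈ 8.33 mV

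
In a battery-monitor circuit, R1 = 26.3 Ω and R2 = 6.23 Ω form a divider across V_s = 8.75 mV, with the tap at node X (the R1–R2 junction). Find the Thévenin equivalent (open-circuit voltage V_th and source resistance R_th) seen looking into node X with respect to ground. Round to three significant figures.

V_th is the unloaded tap voltage: V_s · R2/(R1+R2) = 8.75 × 0.1915 = 1.676 mV.
With V_s suppressed (replaced by a short), R_th = R1 ‖ R2 = (26.30 × 6.23)/(26.30 + 6.23) = 5.037 Ω.

V_th ≈ 1.68 mV, R_th ≈ 5.04 Ω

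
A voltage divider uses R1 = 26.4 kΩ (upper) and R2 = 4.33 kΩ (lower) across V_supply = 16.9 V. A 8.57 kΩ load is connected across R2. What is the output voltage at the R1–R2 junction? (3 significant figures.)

V_out ≈ 1.66 V

First combine the lower leg with the load: R2 ‖ R_L = 2.877 kΩ.
Voltage divider with the loaded lower leg: V_out = 16.9 × 2.877/(26.4 + 2.877) = 16.9 × 0.09826 = 1.661 V.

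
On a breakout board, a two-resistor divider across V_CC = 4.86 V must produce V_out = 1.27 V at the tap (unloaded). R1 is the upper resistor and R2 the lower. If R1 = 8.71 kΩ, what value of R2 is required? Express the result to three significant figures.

The divider ratio is R2/(R1+R2) = 1.27/4.86 = 0.2613.
So R2 = R1 · V_out/(V_CC − V_out) = 8.71 × 1.27/(4.86 − 1.27) = 8.71 × 0.3538 = 3.081 kΩ.

R2 ≈ 3.08 kΩ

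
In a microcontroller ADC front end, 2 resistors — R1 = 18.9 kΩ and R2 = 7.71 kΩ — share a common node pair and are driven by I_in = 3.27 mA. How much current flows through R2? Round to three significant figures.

For two parallel branches, I_k = I_in · (other R)/(sum of R).
So I = 3.27 × 18.9/26.61 = 2.323 mA.

I ≈ 2.32 mA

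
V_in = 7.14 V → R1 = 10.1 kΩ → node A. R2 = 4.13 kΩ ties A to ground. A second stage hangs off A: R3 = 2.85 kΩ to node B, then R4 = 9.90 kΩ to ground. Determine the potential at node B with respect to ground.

V_B ≈ 1.31 V

Node A sees R2 in parallel with the series input of stage 2, R3 + R4 = 12.75 kΩ.
Effective lower resistance at A: R2 ‖ 12.75 = 3.120 kΩ.
V_A = 7.14 × 3.120/(10.1 + 3.120) = 1.685 V.
Then the unloaded second divider: V_B = V_A × R4/(R3+R4) = 1.685 × 0.7765 = 1.308 V.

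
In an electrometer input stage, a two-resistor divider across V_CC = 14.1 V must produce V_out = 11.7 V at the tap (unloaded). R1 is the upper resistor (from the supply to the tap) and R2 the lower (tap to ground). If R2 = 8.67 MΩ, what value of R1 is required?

The divider ratio is R2/(R1+R2) = 11.7/14.1 = 0.8298.
So R1 = R2 · (V_CC/V_out − 1) = 8.67 × (14.1/11.7 − 1) = 8.67 × 0.2051 = 1.778 MΩ.

R1 ≈ 1.78 MΩ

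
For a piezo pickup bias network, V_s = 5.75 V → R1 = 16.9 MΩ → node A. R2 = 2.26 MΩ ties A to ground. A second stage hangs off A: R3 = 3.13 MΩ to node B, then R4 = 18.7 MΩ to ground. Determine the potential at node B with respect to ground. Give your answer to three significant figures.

V_B ≈ 0.532 V

Node A sees R2 in parallel with the series input of stage 2, R3 + R4 = 21.83 MΩ.
R2 ‖ (R3+R4) = 2.048 MΩ.
First divider: V_A = V_s · 2.048/(16.9 + 2.048) = 0.6215 V.
Stage 2 is unloaded, so V_B = V_A · R4/(R3+R4) = 0.6215 × 18.7/21.83 = 0.5324 V.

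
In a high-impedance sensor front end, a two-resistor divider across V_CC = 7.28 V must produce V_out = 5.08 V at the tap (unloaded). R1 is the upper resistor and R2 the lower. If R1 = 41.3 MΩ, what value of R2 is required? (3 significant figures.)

R2 ≈ 95.4 MΩ

The divider ratio is R2/(R1+R2) = 5.08/7.28 = 0.6978.
So R2 = R1 · V_out/(V_CC − V_out) = 41.3 × 5.08/(7.28 − 5.08) = 41.3 × 2.309 = 95.37 MΩ.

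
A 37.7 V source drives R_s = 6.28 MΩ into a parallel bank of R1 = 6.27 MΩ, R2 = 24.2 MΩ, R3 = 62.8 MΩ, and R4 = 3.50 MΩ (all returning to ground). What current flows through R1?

I ≈ 1.45 µA

Combine the parallel branches: R_p = (1/6.27 + 1/24.2 + 1/62.8 + 1/3.50)⁻¹ = 1.990 MΩ.
V_A by voltage divider: V_A = 37.7 × 1.990/(6.28 + 1.990) = 9.073 V.
I(R1) = V_A / R1 = 9.073/6.27 = 1.447 µA.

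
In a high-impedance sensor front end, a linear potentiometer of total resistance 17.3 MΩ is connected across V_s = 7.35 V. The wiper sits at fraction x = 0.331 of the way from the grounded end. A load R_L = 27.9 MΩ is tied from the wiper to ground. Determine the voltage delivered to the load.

The pot divides into 11.57 MΩ above the wiper and 5.726 MΩ below.
Lower segment in parallel with the load: 5.726 ‖ 27.9 = 4.751 MΩ.
Then V_out = V_s · 4.751/(11.57 + 4.751) = 2.139 V.
(Unloaded: V_out = x·V_s = 2.43 V.)

V_out ≈ 2.14 V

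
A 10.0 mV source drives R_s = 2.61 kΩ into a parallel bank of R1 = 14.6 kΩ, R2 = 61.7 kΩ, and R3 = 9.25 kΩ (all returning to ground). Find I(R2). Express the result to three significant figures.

I ≈ 0.108 µA

Equivalent of the parallel group: R_p = 5.186 kΩ.
V_A by voltage divider: V_A = 10.0 × 5.186/(2.61 + 5.186) = 6.652 mV.
I(R2) = V_A / R2 = 6.652/61.7 = 0.1078 µA.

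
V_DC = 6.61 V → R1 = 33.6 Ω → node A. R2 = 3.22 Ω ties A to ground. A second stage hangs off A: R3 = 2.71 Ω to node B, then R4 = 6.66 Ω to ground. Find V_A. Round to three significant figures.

Node A sees R2 in parallel with the series input of stage 2, R3 + R4 = 9.370 Ω.
Effective lower resistance at A: R2 ‖ 9.370 = 2.396 Ω.
First divider: V_A = V_DC · 2.396/(33.6 + 2.396) = 0.4401 V.

V_A ≈ 0.440 V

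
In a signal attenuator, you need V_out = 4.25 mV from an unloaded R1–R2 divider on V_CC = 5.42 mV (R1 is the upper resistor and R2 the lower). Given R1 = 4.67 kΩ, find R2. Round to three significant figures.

R2 ≈ 17.0 kΩ

V_out/V_CC = R2/(R1+R2) = 0.7841.
So R2 = R1 · V_out/(V_CC − V_out) = 4.67 × 4.25/(5.42 − 4.25) = 4.67 × 3.632 = 16.96 kΩ.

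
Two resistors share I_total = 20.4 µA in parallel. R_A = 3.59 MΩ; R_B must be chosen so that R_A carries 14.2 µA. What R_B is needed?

Two-branch current divider: I_A = I_total · R_B/(R_A + R_B).
With f = 0.6961, R_B = R_A · f/(1−f) = 3.59 × 2.290 = 8.222 MΩ.

R_B ≈ 8.22 MΩ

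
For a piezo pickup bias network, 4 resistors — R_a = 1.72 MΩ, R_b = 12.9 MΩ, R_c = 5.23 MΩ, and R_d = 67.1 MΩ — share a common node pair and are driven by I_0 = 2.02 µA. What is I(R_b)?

I ≈ 0.181 µA

Total conductance ΣG = 1/1.72 + 1/12.9 + 1/5.23 + 1/67.1 = 0.8650 (units of 1/MΩ).
R_b takes the fraction G_k/ΣG = 0.07752/0.8650 = 0.08962, so I = 2.02 × 0.08962 = 0.1810 µA.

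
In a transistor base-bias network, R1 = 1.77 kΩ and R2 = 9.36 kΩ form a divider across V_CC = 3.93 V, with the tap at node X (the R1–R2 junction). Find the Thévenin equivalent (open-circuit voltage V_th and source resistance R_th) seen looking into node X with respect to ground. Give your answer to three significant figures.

Open-circuit (no load on X): V_th = V_CC · R2/(R1 + R2) = 3.93 × 9.36/(1.770 + 9.36) = 3.305 V.
Looking into X with the source shorted: R_th = R1·R2/(R1+R2) = 1.770 × 9.36/11.13 = 1.489 kΩ.

V_th ≈ 3.31 V, R_th ≈ 1.49 kΩ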